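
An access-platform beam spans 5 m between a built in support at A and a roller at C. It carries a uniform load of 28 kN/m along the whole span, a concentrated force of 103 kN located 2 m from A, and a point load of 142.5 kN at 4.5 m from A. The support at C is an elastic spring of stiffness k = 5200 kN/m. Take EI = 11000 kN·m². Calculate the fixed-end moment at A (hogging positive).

M_A = 268.8 kN·m

Release the roller at C. Primary structure: cantilever fixed at A.
Downward deflection at the released point C due to the loads:
  UDL 28: wL⁴/(8EI) = 2188/EI
  point load 103 at a = 2: Pa²(3L − a)/(6EI) = 892.7/EI
  point load 142.5 at a = 4.5: Pa²(3L − a)/(6EI) = 5050/EI
  δ_0 = 8130/EI
Flexibility coefficient — unit upward force at C: δ_{CC} = L³/(3EI) = 41.67/EI.
With EI = 11000 kN·m²: δ_0 = 0.73909 m and δ_{CC} = 0.003788 m/kN.
Compatibility — the spring shortens by R_C/k under the reaction it provides: δ_0 − R_C·δ_{CC} = R_C/k. With 1/k = 0.000192 m/kN, R_C = δ_0 / (δ_{CC} + 1/k) = 0.73909 / (0.003788 + 0.000192) = 185.7 kN.
Moment equilibrium about A: M_A = Σ(load moments about A) − R_C·L = 1197 − 185.7×5 = 268.8 kN·m.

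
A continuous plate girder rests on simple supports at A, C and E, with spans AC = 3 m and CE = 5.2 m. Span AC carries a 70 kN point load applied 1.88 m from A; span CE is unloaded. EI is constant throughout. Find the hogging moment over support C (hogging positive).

M_C = 14.62 kN·m

Take M_C as the redundant. Released structure: two simple spans AC and CE with a hinge at C.
Rotations at C on the released spans (each span's end-slope, ×1/EI):
  span AC: point load 70 at a = 1.88: Pab(L + a)/(6LEI) = 39.96/EI
  relative rotation θ_0 = (39.96 + 0)/EI = 39.96/EI
A unit hogging moment at C produces rotation L₁/(3EI) + L₂/(3EI) = 2.733/EI.
Slope continuity at C: θ_0 = M_C·2.733/EI, so M_C = 39.96/2.733 = 14.62 kN·m (hogging).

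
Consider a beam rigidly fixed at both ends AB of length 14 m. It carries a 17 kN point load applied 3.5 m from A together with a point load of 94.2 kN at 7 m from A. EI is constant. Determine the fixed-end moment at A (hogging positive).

Release both end moments; the primary structure is a simply-supported span AB with redundants M_A and M_B.
End rotations of the released simple span under the applied load (×1/EI):
  at A: point load 17 at a = 3.5: Pab(L + b)/(6LEI) = 182.2/EI
  at B: point load 17 at a = 3.5: Pab(L + a)/(6LEI) = 130.2/EI
  at A: point load 94.2 at a = 7: Pab(L + b)/(6LEI) = 1154/EI
  at B: point load 94.2 at a = 7: Pab(L + a)/(6LEI) = 1154/EI
  θ_A0 = 1336/EI,  θ_B0 = 1284/EI
Flexibility coefficients: a unit moment at one end gives L/(3EI) there and L/(6EI) at the far end, so f₁₁ = f₂₂ = 4.667/EI and f₁₂ = f₂₁ = 2.333/EI.
Compatibility — zero rotation at each built-in end:
  4.667 M_A + 2.333 M_B = 1336
  2.333 M_A + 4.667 M_B = 1284
Solving the pair gives M_A = 198.3 kN·m and M_B = 176 kN·m (hogging).

M_A = 198.3 kN·m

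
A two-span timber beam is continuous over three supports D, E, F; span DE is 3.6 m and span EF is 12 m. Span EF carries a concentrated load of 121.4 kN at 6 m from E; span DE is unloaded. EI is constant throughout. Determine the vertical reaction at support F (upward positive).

R_F = 43.19 kN

Take M_E as the redundant. Released structure: two simple spans DE and EF with a hinge at E.
End slopes at the hinge E, treating each span as simply supported:
  span EF: point load 121.4 at a = 6: Pab(L + b)/(6LEI) = 1093/EI
  relative rotation θ_0 = (0 + 1093)/EI = 1093/EI
A unit hogging moment at E produces rotation L₁/(3EI) + L₂/(3EI) = 5.2/EI.
Slope continuity at E: θ_0 = M_E·5.2/EI, so M_E = 1093/5.2 = 210.1 kN·m (hogging).
Span EF, ΣM about F: R_E^{EF}·12 = 728.4 + 210.1, so R_E^{EF} = 78.21 kN and R_F = 121.4 − 78.21 = 43.19 kN.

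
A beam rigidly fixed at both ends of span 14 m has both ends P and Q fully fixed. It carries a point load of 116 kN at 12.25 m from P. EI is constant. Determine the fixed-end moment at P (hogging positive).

M_P = 22.2 kN·m

Take the two fixed-end moments M_P, M_Q as redundants; the released structure is the simple span PQ.
On the primary (simply-supported) span, the end slopes from the loading are:
  at P: point load 116 at a = 12.25: Pab(L + b)/(6LEI) = 466.3/EI
  at Q: point load 116 at a = 12.25: Pab(L + a)/(6LEI) = 777.1/EI
  θ_P0 = 466.3/EI,  θ_Q0 = 777.1/EI
Flexibility coefficients: a unit moment at one end gives L/(3EI) there and L/(6EI) at the far end, so f₁₁ = f₂₂ = 4.667/EI and f₁₂ = f₂₁ = 2.333/EI.
Compatibility — zero rotation at each built-in end:
  4.667 M_P + 2.333 M_Q = 466.3
  2.333 M_P + 4.667 M_Q = 777.1
Solving the pair gives M_P = 22.2 kN·m and M_Q = 155.4 kN·m (hogging).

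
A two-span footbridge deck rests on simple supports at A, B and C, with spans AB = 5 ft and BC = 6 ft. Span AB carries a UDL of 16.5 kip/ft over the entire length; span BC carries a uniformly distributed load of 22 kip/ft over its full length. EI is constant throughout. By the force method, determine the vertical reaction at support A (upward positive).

R_A = 25.76 kip

Insert a hinge at B; M_B is the redundant, and each span becomes simply supported.
Rotations at B on the released spans (each span's end-slope, ×1/EI):
  span AB: UDL 16.5: wL³/(24EI) = 85.94/EI
  span BC: UDL 22: wL³/(24EI) = 198/EI
  relative rotation θ_0 = (85.94 + 198)/EI = 283.9/EI
A unit hogging moment at B produces rotation L₁/(3EI) + L₂/(3EI) = 3.667/EI.
Slope continuity at B: θ_0 = M_B·3.667/EI, so M_B = 283.9/3.667 = 77.44 kip·ft (hogging).
Span AB, ΣM about A with M_B applied at B: R_B^{AB}·5 = 206.2 + 77.44, so R_B^{AB} = 56.74 kip and R_A = 82.5 − 56.74 = 25.76 kip.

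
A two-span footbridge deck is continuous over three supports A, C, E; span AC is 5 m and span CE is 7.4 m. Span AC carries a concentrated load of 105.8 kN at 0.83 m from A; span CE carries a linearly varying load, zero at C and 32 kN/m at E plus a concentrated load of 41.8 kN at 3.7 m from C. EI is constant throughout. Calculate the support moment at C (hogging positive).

Release continuity at C by inserting a hinge; the redundant is the internal moment M_C. The primary structure is two simply-supported spans AC and CE.
Discontinuity in slope at C on the released structure — sum the simple-span end rotations:
  span AC: point load 105.8 at a = 0.83: Pab(L + a)/(6LEI) = 71.16/EI
  span CE: triangular load, peak 32: 7w₀L³/(360EI) = 252.1/EI
  span CE: point load 41.8 at a = 3.7: Pab(L + b)/(6LEI) = 143.1/EI
  relative rotation θ_0 = (71.16 + 395.2)/EI = 466.4/EI
A unit hogging moment at C produces rotation L₁/(3EI) + L₂/(3EI) = 4.133/EI.
Compatibility: M_C·(L₁+L₂)/(3EI) = θ_0, giving M_C = 112.8 kN·m (hogging).

M_C = 112.8 kN·m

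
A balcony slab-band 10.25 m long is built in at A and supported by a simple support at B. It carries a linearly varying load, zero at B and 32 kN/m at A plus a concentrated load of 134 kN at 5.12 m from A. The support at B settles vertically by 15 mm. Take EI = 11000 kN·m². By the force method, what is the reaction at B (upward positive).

Take the reaction at B as the redundant and release it; the primary structure is a cantilever fixed at A.
Deflection at B on the released cantilever, summing each load's contribution:
  triangular load, peak 32 at the fixed end: w₀L⁴/(30EI) = 11774/EI
  point load 134 at a = 5.12: Pa²(3L − a)/(6EI) = 15005/EI
  δ_0 = 26779/EI
Tip deflection under a unit load at B: L³/(3EI) = 359/EI.
With EI = 11000 kN·m²: δ_0 = 2.4345 m and δ_{BB} = 0.032633 m/kN.
Compatibility — the beam at B must follow the support down by 0.015 m: δ_0 − R_B·δ_{BB} = 0.015, so R_B = (2.4345 − 0.015)/0.032633 = 74.14 kN.

R_B = 74.14 kN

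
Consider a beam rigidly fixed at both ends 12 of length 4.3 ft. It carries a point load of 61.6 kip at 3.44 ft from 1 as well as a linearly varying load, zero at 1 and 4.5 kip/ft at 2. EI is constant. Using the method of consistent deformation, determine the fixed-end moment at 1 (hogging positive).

M_1 = 11.25 kip·ft

Take the two fixed-end moments M_1, M_2 as redundants; the released structure is the simple span 12.
End rotations of the released simple span under the applied load (×1/EI):
  at 1: point load 61.6 at a = 3.44: Pab(L + b)/(6LEI) = 36.45/EI
  at 2: point load 61.6 at a = 3.44: Pab(L + a)/(6LEI) = 54.67/EI
  at 1: triangular load, peak 4.5: 7w₀L³/(360EI) = 6.957/EI
  at 2: triangular load, peak 4.5: w₀L³/(45EI) = 7.951/EI
  θ_10 = 43.4/EI,  θ_20 = 62.62/EI
Flexibility coefficients: a unit moment at one end gives L/(3EI) there and L/(6EI) at the far end, so f₁₁ = f₂₂ = 1.433/EI and f₁₂ = f₂₁ = 0.7167/EI.
Compatibility — zero rotation at each built-in end:
  1.433 M_1 + 0.7167 M_2 = 43.4
  0.7167 M_1 + 1.433 M_2 = 62.62
Solving the pair gives M_1 = 11.25 kip·ft and M_2 = 38.06 kip·ft (hogging).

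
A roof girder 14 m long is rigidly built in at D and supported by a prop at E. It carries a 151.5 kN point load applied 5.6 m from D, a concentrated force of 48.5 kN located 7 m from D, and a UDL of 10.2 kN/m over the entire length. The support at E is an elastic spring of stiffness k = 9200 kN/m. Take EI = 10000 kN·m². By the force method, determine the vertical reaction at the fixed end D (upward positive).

Take the reaction at E as the redundant and release it; the primary structure is a cantilever fixed at D.
Free-end deflection of the primary structure under the applied loading (downward +):
  point load 151.5 at a = 5.6: Pa²(3L − a)/(6EI) = 28823/EI
  point load 48.5 at a = 7: Pa²(3L − a)/(6EI) = 13863/EI
  UDL 10.2: wL⁴/(8EI) = 48980/EI
  δ_0 = 91666/EI
Flexibility coefficient — unit upward force at E: δ_{EE} = L³/(3EI) = 914.7/EI.
With EI = 10000 kN·m²: δ_0 = 9.1666 m and δ_{EE} = 0.091467 m/kN.
Compatibility — the spring shortens by R_E/k under the reaction it provides: δ_0 − R_E·δ_{EE} = R_E/k. With 1/k = 0.000109 m/kN, R_E = δ_0 / (δ_{EE} + 1/k) = 9.1666 / (0.091467 + 0.000109) = 100.1 kN.
Vertical equilibrium: R_D = ΣP − R_E = 342.8 − 100.1 = 242.7 kN.

R_D = 242.7 kN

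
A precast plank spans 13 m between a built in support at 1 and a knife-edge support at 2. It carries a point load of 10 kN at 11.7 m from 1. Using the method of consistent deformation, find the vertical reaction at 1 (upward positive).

R_1 = 1.495 kN

Take the reaction at 2 as the redundant and release it; the primary structure is a cantilever fixed at 1.
Downward deflection at the released point 2 due to the loads:
  point load 10 at a = 11.7: Pa²(3L − a)/(6EI) = 6228/EI
Flexibility coefficient — unit upward force at 2: δ_{22} = L³/(3EI) = 732.3/EI.
Compatibility at 2: δ_0 − R_2·δ_{22} = 0, so R_2 = 6228/732.3 = 8.505 kN.
Vertical equilibrium: R_1 = ΣP − R_2 = 10 − 8.505 = 1.495 kN.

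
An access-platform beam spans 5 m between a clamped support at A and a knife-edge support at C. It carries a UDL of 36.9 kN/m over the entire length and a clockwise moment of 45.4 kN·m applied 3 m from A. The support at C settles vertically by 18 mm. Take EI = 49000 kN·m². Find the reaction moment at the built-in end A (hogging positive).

M_A = 209.3 kN·m

Take the reaction at C as the redundant and release it; the primary structure is a cantilever fixed at A.
Primary-structure tip deflection at C by superposition:
  UDL 36.9: wL⁴/(8EI) = 2883/EI
  clockwise couple 45.4 at a = 3: M₀a(2L − a)/(2EI) = 476.7/EI
  δ_0 = 3360/EI
Flexibility coefficient — unit upward force at C: δ_{CC} = L³/(3EI) = 41.67/EI.
With EI = 49000 kN·m²: δ_0 = 0.068561 m and δ_{CC} = 0.00085 m/kN.
Compatibility — the beam at C must follow the support down by 0.018 m: δ_0 − R_C·δ_{CC} = 0.018, so R_C = (0.068561 − 0.018)/0.00085 = 59.46 kN.
Moment equilibrium about A: M_A = Σ(load moments about A) − R_C·L = 506.6 − 59.46×5 = 209.3 kN·m.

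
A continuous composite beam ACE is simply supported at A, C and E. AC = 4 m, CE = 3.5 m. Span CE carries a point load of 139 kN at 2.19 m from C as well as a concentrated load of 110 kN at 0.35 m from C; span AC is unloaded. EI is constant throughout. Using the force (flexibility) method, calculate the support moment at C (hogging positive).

Release continuity at C by inserting a hinge; the redundant is the internal moment M_C. The primary structure is two simply-supported spans AC and CE.
Discontinuity in slope at C on the released structure — sum the simple-span end rotations:
  span CE: point load 139 at a = 2.19: Pab(L + b)/(6LEI) = 91.34/EI
  span CE: point load 110 at a = 0.35: Pab(L + b)/(6LEI) = 38.4/EI
  relative rotation θ_0 = (0 + 129.7)/EI = 129.7/EI
A unit hogging moment at C produces rotation L₁/(3EI) + L₂/(3EI) = 2.5/EI.
Compatibility: M_C·(L₁+L₂)/(3EI) = θ_0, giving M_C = 51.9 kN·m (hogging).

M_C = 51.9 kN·m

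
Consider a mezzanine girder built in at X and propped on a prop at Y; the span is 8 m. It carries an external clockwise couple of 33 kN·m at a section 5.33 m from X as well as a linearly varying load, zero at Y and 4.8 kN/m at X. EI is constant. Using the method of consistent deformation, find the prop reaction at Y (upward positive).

Remove the prop at Y; the released (primary) structure is a cantilever built in at X.
Free-end deflection of the primary structure under the applied loading (downward +):
  clockwise couple 33 at a = 5.33: M₀a(2L − a)/(2EI) = 938.4/EI
  triangular load, peak 4.8 at the fixed end: w₀L⁴/(30EI) = 655.4/EI
  δ_0 = 1594/EI
Flexibility coefficient — unit upward force at Y: δ_{YY} = L³/(3EI) = 170.7/EI.
The prop prevents deflection at Y: R_Y = δ_0/δ_{YY} = 1594/170.7 = 9.338 kN.

R_Y = 9.338 kN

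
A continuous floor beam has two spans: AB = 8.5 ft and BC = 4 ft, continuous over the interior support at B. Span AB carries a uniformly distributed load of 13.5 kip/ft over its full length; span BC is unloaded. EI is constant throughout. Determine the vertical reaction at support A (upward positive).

R_A = 47.62 kip

Take M_B as the redundant. Released structure: two simple spans AB and BC with a hinge at B.
End slopes at the hinge B, treating each span as simply supported:
  span AB: UDL 13.5: wL³/(24EI) = 345.4/EI
  relative rotation θ_0 = (345.4 + 0)/EI = 345.4/EI
A unit hogging moment at B produces rotation L₁/(3EI) + L₂/(3EI) = 4.167/EI.
Slope continuity at B: θ_0 = M_B·4.167/EI, so M_B = 345.4/4.167 = 82.91 kip·ft (hogging).
Span AB, ΣM about A with M_B applied at B: R_B^{AB}·8.5 = 487.7 + 82.91, so R_B^{AB} = 67.13 kip and R_A = 114.8 − 67.13 = 47.62 kip.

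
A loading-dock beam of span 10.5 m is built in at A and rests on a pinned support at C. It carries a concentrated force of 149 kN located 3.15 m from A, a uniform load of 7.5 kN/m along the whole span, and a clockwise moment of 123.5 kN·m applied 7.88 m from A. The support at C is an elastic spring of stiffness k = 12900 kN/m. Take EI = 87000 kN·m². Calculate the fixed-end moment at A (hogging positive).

Choose R_C as the redundant. The primary structure is the cantilever fixed at A.
Primary-structure tip deflection at C by superposition:
  point load 149 at a = 3.15: Pa²(3L − a)/(6EI) = 6986/EI
  UDL 7.5: wL⁴/(8EI) = 11395/EI
  clockwise couple 123.5 at a = 7.88: M₀a(2L − a)/(2EI) = 6384/EI
  δ_0 = 24765/EI
Tip deflection under a unit load at C: L³/(3EI) = 385.9/EI.
With EI = 87000 kN·m²: δ_0 = 0.28466 m and δ_{CC} = 0.004435 m/kN.
Compatibility — the spring shortens by R_C/k under the reaction it provides: δ_0 − R_C·δ_{CC} = R_C/k. With 1/k = 0.000078 m/kN, R_C = δ_0 / (δ_{CC} + 1/k) = 0.28466 / (0.004435 + 0.000078) = 63.08 kN.
Moment equilibrium about A: M_A = Σ(load moments about A) − R_C·L = 1006 − 63.08×10.5 = 344 kN·m.

M_A = 344 kN·m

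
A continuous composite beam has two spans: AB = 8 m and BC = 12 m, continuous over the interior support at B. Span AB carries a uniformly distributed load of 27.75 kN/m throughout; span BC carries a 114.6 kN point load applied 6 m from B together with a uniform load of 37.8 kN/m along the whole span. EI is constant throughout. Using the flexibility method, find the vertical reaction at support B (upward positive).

Release continuity at B by inserting a hinge; the redundant is the internal moment M_B. The primary structure is two simply-supported spans AB and BC.
Rotations at B on the released spans (each span's end-slope, ×1/EI):
  span AB: UDL 27.75: wL³/(24EI) = 592/EI
  span BC: point load 114.6 at a = 6: Pab(L + b)/(6LEI) = 1031/EI
  span BC: UDL 37.8: wL³/(24EI) = 2722/EI
  relative rotation θ_0 = (592 + 3753)/EI = 4345/EI
A unit hogging moment at B produces rotation L₁/(3EI) + L₂/(3EI) = 6.667/EI.
Compatibility: M_B·(L₁+L₂)/(3EI) = θ_0, giving M_B = 651.8 kN·m (hogging).
Span AB, ΣM about A with M_B applied at B: R_B^{AB}·8 = 888 + 651.8, so R_B^{AB} = 192.5 kN and R_A = 222 − 192.5 = 29.53 kN.
Span BC, ΣM about C: R_B^{BC}·12 = 3409 + 651.8, so R_B^{BC} = 338.4 kN and R_C = 568.2 − 338.4 = 229.8 kN.
R_B = 192.5 + 338.4 = 530.9 kN.

R_B = 530.9 kN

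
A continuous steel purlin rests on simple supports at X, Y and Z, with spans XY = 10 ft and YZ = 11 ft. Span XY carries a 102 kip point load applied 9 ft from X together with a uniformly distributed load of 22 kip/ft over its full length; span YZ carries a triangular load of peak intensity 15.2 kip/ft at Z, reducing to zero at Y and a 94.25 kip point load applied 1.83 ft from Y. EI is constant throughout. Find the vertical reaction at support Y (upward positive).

Take M_Y as the redundant. Released structure: two simple spans XY and YZ with a hinge at Y.
End slopes at the hinge Y, treating each span as simply supported:
  span XY: point load 102 at a = 9: Pab(L + a)/(6LEI) = 290.7/EI
  span XY: UDL 22: wL³/(24EI) = 916.7/EI
  span YZ: triangular load, peak 15.2: 7w₀L³/(360EI) = 393.4/EI
  span YZ: point load 94.25 at a = 1.83: Pab(L + b)/(6LEI) = 483.4/EI
  relative rotation θ_0 = (1207 + 876.7)/EI = 2084/EI
A unit hogging moment at Y produces rotation L₁/(3EI) + L₂/(3EI) = 7/EI.
Slope continuity at Y: θ_0 = M_Y·7/EI, so M_Y = 2084/7 = 297.7 kip·ft (hogging).
Span XY, ΣM about X with M_Y applied at Y: R_Y^{XY}·10 = 2018 + 297.7, so R_Y^{XY} = 231.6 kip and R_X = 322 − 231.6 = 90.43 kip.
Span YZ, ΣM about Z: R_Y^{YZ}·11 = 1171 + 297.7, so R_Y^{YZ} = 133.5 kip and R_Z = 177.8 − 133.5 = 44.35 kip.
R_Y = 231.6 + 133.5 = 365.1 kip.

R_Y = 365.1 kip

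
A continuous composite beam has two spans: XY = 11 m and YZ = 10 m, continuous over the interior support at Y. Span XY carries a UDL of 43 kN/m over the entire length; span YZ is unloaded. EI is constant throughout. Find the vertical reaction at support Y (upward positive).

R_Y = 301.5 kN

Release continuity at Y by inserting a hinge; the redundant is the internal moment M_Y. The primary structure is two simply-supported spans XY and YZ.
Discontinuity in slope at Y on the released structure — sum the simple-span end rotations:
  span XY: UDL 43: wL³/(24EI) = 2385/EI
  relative rotation θ_0 = (2385 + 0)/EI = 2385/EI
A unit hogging moment at Y produces rotation L₁/(3EI) + L₂/(3EI) = 7/EI.
Compatibility: M_Y·(L₁+L₂)/(3EI) = θ_0, giving M_Y = 340.7 kN·m (hogging).
Span XY, ΣM about X with M_Y applied at Y: R_Y^{XY}·11 = 2602 + 340.7, so R_Y^{XY} = 267.5 kN and R_X = 473 − 267.5 = 205.5 kN.
Span YZ, ΣM about Z: R_Y^{YZ}·10 = 0 + 340.7, so R_Y^{YZ} = 34.07 kN and R_Z = 0 − 34.07 = -34.07 kN.
R_Y = 267.5 + 34.07 = 301.5 kN.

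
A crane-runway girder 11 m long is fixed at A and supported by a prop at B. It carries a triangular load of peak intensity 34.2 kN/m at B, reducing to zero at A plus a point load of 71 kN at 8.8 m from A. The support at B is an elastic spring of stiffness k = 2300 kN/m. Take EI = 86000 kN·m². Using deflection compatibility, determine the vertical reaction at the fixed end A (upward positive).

R_A = 117.6 kN

Take the reaction at B as the redundant and release it; the primary structure is a cantilever fixed at A.
Primary-structure tip deflection at B by superposition:
  triangular load, peak 34.2 at the free end: 11w₀L⁴/(120EI) = 45900/EI
  point load 71 at a = 8.8: Pa²(3L − a)/(6EI) = 22176/EI
  δ_0 = 68076/EI
Tip deflection under a unit load at B: L³/(3EI) = 443.7/EI.
With EI = 86000 kN·m²: δ_0 = 0.79158 m and δ_{BB} = 0.005159 m/kN.
Compatibility — the spring shortens by R_B/k under the reaction it provides: δ_0 − R_B·δ_{BB} = R_B/k. With 1/k = 0.000435 m/kN, R_B = δ_0 / (δ_{BB} + 1/k) = 0.79158 / (0.005159 + 0.000435) = 141.5 kN.
Vertical equilibrium: R_A = ΣP − R_B = 259.1 − 141.5 = 117.6 kN.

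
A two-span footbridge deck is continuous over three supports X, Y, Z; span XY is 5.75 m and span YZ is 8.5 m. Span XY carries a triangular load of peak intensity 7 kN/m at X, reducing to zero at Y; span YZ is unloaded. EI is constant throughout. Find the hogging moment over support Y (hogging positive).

Insert a hinge at Y; M_Y is the redundant, and each span becomes simply supported.
Discontinuity in slope at Y on the released structure — sum the simple-span end rotations:
  span XY: triangular load, peak 7: 7w₀L³/(360EI) = 25.88/EI
  relative rotation θ_0 = (25.88 + 0)/EI = 25.88/EI
A unit hogging moment at Y produces rotation L₁/(3EI) + L₂/(3EI) = 4.75/EI.
Compatibility: M_Y·(L₁+L₂)/(3EI) = θ_0, giving M_Y = 5.448 kN·m (hogging).

M_Y = 5.448 kN·m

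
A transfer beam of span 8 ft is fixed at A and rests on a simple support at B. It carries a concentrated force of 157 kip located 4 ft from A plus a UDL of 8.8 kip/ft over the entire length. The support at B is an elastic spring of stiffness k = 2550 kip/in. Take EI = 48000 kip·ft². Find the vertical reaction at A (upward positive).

R_A = 152.6 kip

Choose R_B as the redundant. The primary structure is the cantilever fixed at A.
Downward deflection at the released point B due to the loads:
  point load 157 at a = 4: Pa²(3L − a)/(6EI) = 8373/EI
  UDL 8.8: wL⁴/(8EI) = 4506/EI
  δ_0 = 12879/EI
Tip deflection under a unit load at B: L³/(3EI) = 170.7/EI.
With EI = 48000 kip·ft²: δ_0 = 0.26831 ft and δ_{BB} = 0.003556 ft/kip.
Compatibility — the spring shortens by R_B/k under the reaction it provides: δ_0 − R_B·δ_{BB} = R_B/k. With 1/k = 1/(2550×12) ft/kip = 0.000033 ft/kip, R_B = δ_0 / (δ_{BB} + 1/k) = 0.26831 / (0.003556 + 0.000033) = 74.78 kip.
Vertical equilibrium: R_A = ΣP − R_B = 227.4 − 74.78 = 152.6 kip.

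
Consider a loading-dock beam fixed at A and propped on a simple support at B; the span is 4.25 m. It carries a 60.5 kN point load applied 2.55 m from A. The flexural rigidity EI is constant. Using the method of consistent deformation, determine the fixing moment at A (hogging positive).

M_A = 43.2 kN·m

Take the reaction at B as the redundant and release it; the primary structure is a cantilever fixed at A.
Downward deflection at the released point B due to the loads:
  point load 60.5 at a = 2.55: Pa²(3L − a)/(6EI) = 668.8/EI
Tip deflection under a unit load at B: L³/(3EI) = 25.59/EI.
The prop prevents deflection at B: R_B = δ_0/δ_{BB} = 668.8/25.59 = 26.14 kN.
Moment equilibrium about A: M_A = Σ(load moments about A) − R_B·L = 154.3 − 26.14×4.25 = 43.2 kN·m.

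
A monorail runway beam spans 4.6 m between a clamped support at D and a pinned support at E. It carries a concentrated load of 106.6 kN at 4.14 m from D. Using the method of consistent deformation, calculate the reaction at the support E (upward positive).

Remove the prop at E; the released (primary) structure is a cantilever built in at D.
Free-end deflection of the primary structure under the applied loading (downward +):
  point load 106.6 at a = 4.14: Pa²(3L − a)/(6EI) = 2942/EI
Tip deflection under a unit load at E: L³/(3EI) = 32.45/EI.
The prop prevents deflection at E: R_E = δ_0/δ_{EE} = 2942/32.45 = 90.66 kN.

R_E = 90.66 kN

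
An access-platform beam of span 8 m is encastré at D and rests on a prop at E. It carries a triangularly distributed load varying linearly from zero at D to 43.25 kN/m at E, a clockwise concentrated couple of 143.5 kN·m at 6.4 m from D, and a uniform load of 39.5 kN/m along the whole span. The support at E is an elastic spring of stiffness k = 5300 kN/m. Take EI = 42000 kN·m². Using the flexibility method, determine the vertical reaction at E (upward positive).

R_E = 228.9 kN

Release the roller at E. Primary structure: cantilever fixed at D.
Downward deflection at the released point E due to the loads:
  triangular load, peak 43.25 at the free end: 11w₀L⁴/(120EI) = 16239/EI
  clockwise couple 143.5 at a = 6.4: M₀a(2L − a)/(2EI) = 4408/EI
  UDL 39.5: wL⁴/(8EI) = 20224/EI
  δ_0 = 40871/EI
Flexibility coefficient — unit upward force at E: δ_{EE} = L³/(3EI) = 170.7/EI.
With EI = 42000 kN·m²: δ_0 = 0.97313 m and δ_{EE} = 0.004063 m/kN.
Compatibility — the spring shortens by R_E/k under the reaction it provides: δ_0 − R_E·δ_{EE} = R_E/k. With 1/k = 0.000189 m/kN, R_E = δ_0 / (δ_{EE} + 1/k) = 0.97313 / (0.004063 + 0.000189) = 228.9 kN.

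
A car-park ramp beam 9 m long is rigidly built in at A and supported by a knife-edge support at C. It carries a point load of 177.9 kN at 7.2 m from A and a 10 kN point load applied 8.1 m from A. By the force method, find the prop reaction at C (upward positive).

R_C = 133.7 kN

Release the roller at C. Primary structure: cantilever fixed at A.
Deflection at C on the released cantilever, summing each load's contribution:
  point load 177.9 at a = 7.2: Pa²(3L − a)/(6EI) = 30434/EI
  point load 10 at a = 8.1: Pa²(3L − a)/(6EI) = 2067/EI
  δ_0 = 32500/EI
Flexibility coefficient — unit upward force at C: δ_{CC} = L³/(3EI) = 243/EI.
Compatibility at C: δ_0 − R_C·δ_{CC} = 0, so R_C = 32500/243 = 133.7 kN.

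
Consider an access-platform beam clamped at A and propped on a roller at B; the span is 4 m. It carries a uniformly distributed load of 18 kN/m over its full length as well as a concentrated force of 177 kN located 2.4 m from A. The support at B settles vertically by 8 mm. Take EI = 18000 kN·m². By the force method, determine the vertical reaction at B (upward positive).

R_B = 96.71 kN

Take the reaction at B as the redundant and release it; the primary structure is a cantilever fixed at A.
Free-end deflection of the primary structure under the applied loading (downward +):
  UDL 18: wL⁴/(8EI) = 576/EI
  point load 177 at a = 2.4: Pa²(3L − a)/(6EI) = 1631/EI
  δ_0 = 2207/EI
Tip deflection under a unit load at B: L³/(3EI) = 21.33/EI.
With EI = 18000 kN·m²: δ_0 = 0.12262 m and δ_{BB} = 0.001185 m/kN.
Compatibility — the beam at B must follow the support down by 0.008 m: δ_0 − R_B·δ_{BB} = 0.008, so R_B = (0.12262 − 0.008)/0.001185 = 96.71 kN.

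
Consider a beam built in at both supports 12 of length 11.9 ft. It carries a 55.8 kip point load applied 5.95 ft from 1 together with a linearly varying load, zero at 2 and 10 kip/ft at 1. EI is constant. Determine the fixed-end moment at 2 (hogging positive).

Release both end moments; the primary structure is a simply-supported span 12 with redundants M_1 and M_2.
End rotations of the released simple span under the applied load (×1/EI):
  at 1: point load 55.8 at a = 5.95: Pab(L + b)/(6LEI) = 493.9/EI
  at 2: point load 55.8 at a = 5.95: Pab(L + a)/(6LEI) = 493.9/EI
  at 1: triangular load, peak 10: w₀L³/(45EI) = 374.5/EI
  at 2: triangular load, peak 10: 7w₀L³/(360EI) = 327.7/EI
  θ_10 = 868.3/EI,  θ_20 = 821.5/EI
Flexibility coefficients: a unit moment at one end gives L/(3EI) there and L/(6EI) at the far end, so f₁₁ = f₂₂ = 3.967/EI and f₁₂ = f₂₁ = 1.983/EI.
Compatibility — zero rotation at each built-in end:
  3.967 M_1 + 1.983 M_2 = 868.3
  1.983 M_1 + 3.967 M_2 = 821.5
Solving the pair gives M_1 = 153.8 kip·ft and M_2 = 130.2 kip·ft (hogging).

M_2 = 130.2 kip·ft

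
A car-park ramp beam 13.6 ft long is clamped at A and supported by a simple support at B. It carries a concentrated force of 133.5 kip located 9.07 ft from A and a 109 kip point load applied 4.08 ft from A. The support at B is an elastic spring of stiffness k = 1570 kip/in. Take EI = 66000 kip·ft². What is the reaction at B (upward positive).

Choose R_B as the redundant. The primary structure is the cantilever fixed at A.
Downward deflection at the released point B due to the loads:
  point load 133.5 at a = 9.07: Pa²(3L − a)/(6EI) = 58078/EI
  point load 109 at a = 4.08: Pa²(3L − a)/(6EI) = 11104/EI
  δ_0 = 69183/EI
Tip deflection under a unit load at B: L³/(3EI) = 838.5/EI.
With EI = 66000 kip·ft²: δ_0 = 1.0482 ft and δ_{BB} = 0.012704 ft/kip.
Compatibility — the spring shortens by R_B/k under the reaction it provides: δ_0 − R_B·δ_{BB} = R_B/k. With 1/k = 1/(1570×12) ft/kip = 0.000053 ft/kip, R_B = δ_0 / (δ_{BB} + 1/k) = 1.0482 / (0.012704 + 0.000053) = 82.17 kip.

R_B = 82.17 kip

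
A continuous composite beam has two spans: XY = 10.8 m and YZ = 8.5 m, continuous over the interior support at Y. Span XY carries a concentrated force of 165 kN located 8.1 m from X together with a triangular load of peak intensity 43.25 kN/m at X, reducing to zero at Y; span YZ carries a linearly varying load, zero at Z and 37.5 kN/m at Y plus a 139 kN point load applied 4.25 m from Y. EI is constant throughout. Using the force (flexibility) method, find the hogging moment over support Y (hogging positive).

Release continuity at Y by inserting a hinge; the redundant is the internal moment M_Y. The primary structure is two simply-supported spans XY and YZ.
End slopes at the hinge Y, treating each span as simply supported:
  span XY: point load 165 at a = 8.1: Pab(L + a)/(6LEI) = 1052/EI
  span XY: triangular load, peak 43.25: 7w₀L³/(360EI) = 1059/EI
  span YZ: triangular load, peak 37.5: w₀L³/(45EI) = 511.8/EI
  span YZ: point load 139 at a = 4.25: Pab(L + b)/(6LEI) = 627.7/EI
  relative rotation θ_0 = (2112 + 1139)/EI = 3251/EI
A unit hogging moment at Y produces rotation L₁/(3EI) + L₂/(3EI) = 6.433/EI.
Slope continuity at Y: θ_0 = M_Y·6.433/EI, so M_Y = 3251/6.433 = 505.4 kN·m (hogging).

M_Y = 505.4 kN·m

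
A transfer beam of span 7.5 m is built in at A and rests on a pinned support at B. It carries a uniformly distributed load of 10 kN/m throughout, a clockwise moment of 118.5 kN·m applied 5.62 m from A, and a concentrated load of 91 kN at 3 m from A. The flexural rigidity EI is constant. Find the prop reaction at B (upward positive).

R_B = 69.26 kN

Choose R_B as the redundant. The primary structure is the cantilever fixed at A.
Free-end deflection of the primary structure under the applied loading (downward +):
  UDL 10: wL⁴/(8EI) = 3955/EI
  clockwise couple 118.5 at a = 5.62: M₀a(2L − a)/(2EI) = 3123/EI
  point load 91 at a = 3: Pa²(3L − a)/(6EI) = 2662/EI
  δ_0 = 9740/EI
Flexibility coefficient — unit upward force at B: δ_{BB} = L³/(3EI) = 140.6/EI.
The prop prevents deflection at B: R_B = δ_0/δ_{BB} = 9740/140.6 = 69.26 kN.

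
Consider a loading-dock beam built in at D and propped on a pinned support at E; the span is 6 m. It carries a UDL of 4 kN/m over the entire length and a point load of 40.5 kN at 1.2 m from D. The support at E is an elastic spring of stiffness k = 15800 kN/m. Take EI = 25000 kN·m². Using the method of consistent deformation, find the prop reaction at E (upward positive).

R_E = 11.03 kN

Release the roller at E. Primary structure: cantilever fixed at D.
Free-end deflection of the primary structure under the applied loading (downward +):
  UDL 4: wL⁴/(8EI) = 648/EI
  point load 40.5 at a = 1.2: Pa²(3L − a)/(6EI) = 163.3/EI
  δ_0 = 811.3/EI
Flexibility coefficient — unit upward force at E: δ_{EE} = L³/(3EI) = 72/EI.
With EI = 25000 kN·m²: δ_0 = 0.032452 m and δ_{EE} = 0.00288 m/kN.
Compatibility — the spring shortens by R_E/k under the reaction it provides: δ_0 − R_E·δ_{EE} = R_E/k. With 1/k = 0.000063 m/kN, R_E = δ_0 / (δ_{EE} + 1/k) = 0.032452 / (0.00288 + 0.000063) = 11.03 kN.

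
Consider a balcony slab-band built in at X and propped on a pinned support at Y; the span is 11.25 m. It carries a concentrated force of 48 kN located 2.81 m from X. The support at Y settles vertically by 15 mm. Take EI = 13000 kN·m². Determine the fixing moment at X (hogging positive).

Remove the prop at Y; the released (primary) structure is a cantilever built in at X.
Deflection at Y on the released cantilever, summing each load's contribution:
  point load 48 at a = 2.81: Pa²(3L − a)/(6EI) = 1954/EI
Flexibility coefficient — unit upward force at Y: δ_{YY} = L³/(3EI) = 474.6/EI.
With EI = 13000 kN·m²: δ_0 = 0.15034 m and δ_{YY} = 0.036508 m/kN.
Compatibility — the beam at Y must follow the support down by 0.015 m: δ_0 − R_Y·δ_{YY} = 0.015, so R_Y = (0.15034 − 0.015)/0.036508 = 3.707 kN.
Moment equilibrium about X: M_X = Σ(load moments about X) − R_Y·L = 134.9 − 3.707×11.25 = 93.17 kN·m.

M_X = 93.17 kN·m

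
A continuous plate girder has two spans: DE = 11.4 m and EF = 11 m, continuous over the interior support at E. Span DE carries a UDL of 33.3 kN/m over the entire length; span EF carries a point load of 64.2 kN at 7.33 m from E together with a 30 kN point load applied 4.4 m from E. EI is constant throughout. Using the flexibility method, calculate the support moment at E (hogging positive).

Take M_E as the redundant. Released structure: two simple spans DE and EF with a hinge at E.
End slopes at the hinge E, treating each span as simply supported:
  span DE: UDL 33.3: wL³/(24EI) = 2056/EI
  span EF: point load 64.2 at a = 7.33: Pab(L + b)/(6LEI) = 383.9/EI
  span EF: point load 30 at a = 4.4: Pab(L + b)/(6LEI) = 232.3/EI
  relative rotation θ_0 = (2056 + 616.2)/EI = 2672/EI
A unit hogging moment at E produces rotation L₁/(3EI) + L₂/(3EI) = 7.467/EI.
Slope continuity at E: θ_0 = M_E·7.467/EI, so M_E = 2672/7.467 = 357.8 kN·m (hogging).

M_E = 357.8 kN·m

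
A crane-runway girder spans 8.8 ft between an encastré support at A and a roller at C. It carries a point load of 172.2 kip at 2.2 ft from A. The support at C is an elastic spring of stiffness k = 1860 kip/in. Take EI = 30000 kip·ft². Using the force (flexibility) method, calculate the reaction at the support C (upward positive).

Choose R_C as the redundant. The primary structure is the cantilever fixed at A.
Primary-structure tip deflection at C by superposition:
  point load 172.2 at a = 2.2: Pa²(3L − a)/(6EI) = 3362/EI
Flexibility coefficient — unit upward force at C: δ_{CC} = L³/(3EI) = 227.2/EI.
With EI = 30000 kip·ft²: δ_0 = 0.11205 ft and δ_{CC} = 0.007572 ft/kip.
Compatibility — the spring shortens by R_C/k under the reaction it provides: δ_0 − R_C·δ_{CC} = R_C/k. With 1/k = 1/(1860×12) ft/kip = 0.000045 ft/kip, R_C = δ_0 / (δ_{CC} + 1/k) = 0.11205 / (0.007572 + 0.000045) = 14.71 kip.

R_C = 14.71 kip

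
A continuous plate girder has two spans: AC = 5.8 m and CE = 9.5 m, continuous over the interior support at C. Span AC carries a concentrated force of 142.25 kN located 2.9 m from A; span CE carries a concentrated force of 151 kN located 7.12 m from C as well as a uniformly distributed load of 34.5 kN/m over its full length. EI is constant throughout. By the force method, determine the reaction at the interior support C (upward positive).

Release continuity at C by inserting a hinge; the redundant is the internal moment M_C. The primary structure is two simply-supported spans AC and CE.
Discontinuity in slope at C on the released structure — sum the simple-span end rotations:
  span AC: point load 142.25 at a = 2.9: Pab(L + a)/(6LEI) = 299.1/EI
  span CE: point load 151 at a = 7.12: Pab(L + b)/(6LEI) = 533.3/EI
  span CE: UDL 34.5: wL³/(24EI) = 1232/EI
  relative rotation θ_0 = (299.1 + 1766)/EI = 2065/EI
A unit hogging moment at C produces rotation L₁/(3EI) + L₂/(3EI) = 5.1/EI.
Slope continuity at C: θ_0 = M_C·5.1/EI, so M_C = 2065/5.1 = 404.9 kN·m (hogging).
Span AC, ΣM about A with M_C applied at C: R_C^{AC}·5.8 = 412.5 + 404.9, so R_C^{AC} = 140.9 kN and R_A = 142.2 − 140.9 = 1.319 kN.
Span CE, ΣM about E: R_C^{CE}·9.5 = 1916 + 404.9, so R_C^{CE} = 244.3 kN and R_E = 478.8 − 244.3 = 234.4 kN.
R_C = 140.9 + 244.3 = 385.3 kN.

R_C = 385.3 kN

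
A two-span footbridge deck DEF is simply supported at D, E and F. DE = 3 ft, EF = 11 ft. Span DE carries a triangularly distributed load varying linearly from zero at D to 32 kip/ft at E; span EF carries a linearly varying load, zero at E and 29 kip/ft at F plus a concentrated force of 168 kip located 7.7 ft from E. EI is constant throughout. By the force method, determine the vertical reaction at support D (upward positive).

R_D = -105 kip

Insert a hinge at E; M_E is the redundant, and each span becomes simply supported.
End slopes at the hinge E, treating each span as simply supported:
  span DE: triangular load, peak 32: w₀L³/(45EI) = 19.2/EI
  span EF: triangular load, peak 29: 7w₀L³/(360EI) = 750.5/EI
  span EF: point load 168 at a = 7.7: Pab(L + b)/(6LEI) = 924.9/EI
  relative rotation θ_0 = (19.2 + 1675)/EI = 1695/EI
A unit hogging moment at E produces rotation L₁/(3EI) + L₂/(3EI) = 4.667/EI.
Slope continuity at E: θ_0 = M_E·4.667/EI, so M_E = 1695/4.667 = 363.1 kip·ft (hogging).
Span DE, ΣM about D with M_E applied at E: R_E^{DE}·3 = 96 + 363.1, so R_E^{DE} = 153 kip and R_D = 48 − 153 = -105 kip.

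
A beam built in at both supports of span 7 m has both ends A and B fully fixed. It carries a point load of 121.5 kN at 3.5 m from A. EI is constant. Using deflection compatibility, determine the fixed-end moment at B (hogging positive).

Take the two fixed-end moments M_A, M_B as redundants; the released structure is the simple span AB.
End rotations of the released simple span under the applied load (×1/EI):
  at A: point load 121.5 at a = 3.5: Pab(L + b)/(6LEI) = 372.1/EI
  at B: point load 121.5 at a = 3.5: Pab(L + a)/(6LEI) = 372.1/EI
  θ_A0 = 372.1/EI,  θ_B0 = 372.1/EI
Flexibility coefficients: a unit moment at one end gives L/(3EI) there and L/(6EI) at the far end, so f₁₁ = f₂₂ = 2.333/EI and f₁₂ = f₂₁ = 1.167/EI.
Compatibility — zero rotation at each built-in end:
  2.333 M_A + 1.167 M_B = 372.1
  1.167 M_A + 2.333 M_B = 372.1
Solving the pair gives M_A = 106.3 kN·m and M_B = 106.3 kN·m (hogging).

M_B = 106.3 kN·m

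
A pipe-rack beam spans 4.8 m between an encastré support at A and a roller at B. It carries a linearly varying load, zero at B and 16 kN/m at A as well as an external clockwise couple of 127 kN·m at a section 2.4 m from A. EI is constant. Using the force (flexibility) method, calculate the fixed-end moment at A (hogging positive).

Take the reaction at B as the redundant and release it; the primary structure is a cantilever fixed at A.
Primary-structure tip deflection at B by superposition:
  triangular load, peak 16 at the fixed end: w₀L⁴/(30EI) = 283.1/EI
  clockwise couple 127 at a = 2.4: M₀a(2L − a)/(2EI) = 1097/EI
  δ_0 = 1380/EI
Tip deflection under a unit load at B: L³/(3EI) = 36.86/EI.
The prop prevents deflection at B: R_B = δ_0/δ_{BB} = 1380/36.86 = 37.45 kN.
Moment equilibrium about A: M_A = Σ(load moments about A) − R_B·L = 188.4 − 37.45×4.8 = 8.701 kN·m.

M_A = 8.701 kN·m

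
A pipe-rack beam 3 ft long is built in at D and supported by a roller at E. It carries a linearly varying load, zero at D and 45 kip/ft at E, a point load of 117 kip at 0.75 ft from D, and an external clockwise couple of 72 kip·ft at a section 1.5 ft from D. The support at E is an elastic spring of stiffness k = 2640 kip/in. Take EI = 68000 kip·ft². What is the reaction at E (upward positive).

R_E = 59.89 kip

Remove the prop at E; the released (primary) structure is a cantilever built in at D.
Deflection at E on the released cantilever, summing each load's contribution:
  triangular load, peak 45 at the free end: 11w₀L⁴/(120EI) = 334.1/EI
  point load 117 at a = 0.75: Pa²(3L − a)/(6EI) = 90.49/EI
  clockwise couple 72 at a = 1.5: M₀a(2L − a)/(2EI) = 243/EI
  δ_0 = 667.6/EI
Flexibility coefficient — unit upward force at E: δ_{EE} = L³/(3EI) = 9/EI.
With EI = 68000 kip·ft²: δ_0 = 0.009818 ft and δ_{EE} = 0.000132 ft/kip.
Compatibility — the spring shortens by R_E/k under the reaction it provides: δ_0 − R_E·δ_{EE} = R_E/k. With 1/k = 1/(2640×12) ft/kip = 0.000032 ft/kip, R_E = δ_0 / (δ_{EE} + 1/k) = 0.009818 / (0.000132 + 0.000032) = 59.89 kip.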